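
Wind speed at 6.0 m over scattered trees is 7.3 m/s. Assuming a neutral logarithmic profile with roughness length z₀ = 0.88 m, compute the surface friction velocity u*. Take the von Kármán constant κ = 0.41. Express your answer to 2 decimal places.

Log law: V(z) = (u*/κ) · ln(z/z₀) ⇒ u* = κ · V / ln(z/z₀)
u* = 0.41 × 7.3 / ln(6.0/0.88) = 0.41 × 7.3 / 1.9196
   = 2.9930 / 1.9196 = 1.5592 m/s

u* ≈ 1.56 m/s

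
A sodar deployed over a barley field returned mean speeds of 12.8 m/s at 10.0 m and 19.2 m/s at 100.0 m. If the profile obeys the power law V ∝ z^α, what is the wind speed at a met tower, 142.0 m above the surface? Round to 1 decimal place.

20.4 m/s

First find α: α = ln(V₂/V₁)/ln(z₂/z₁) = ln(19.2/12.8)/ln(100.0/10.0) = 0.40547/2.30259 = 0.1761
Extrapolate from 100.0 m to 142.0 m: V₃ = 19.2 × (142.0/100.0)^0.1761 = 19.2 × 1.0637 = 20.4229 m/s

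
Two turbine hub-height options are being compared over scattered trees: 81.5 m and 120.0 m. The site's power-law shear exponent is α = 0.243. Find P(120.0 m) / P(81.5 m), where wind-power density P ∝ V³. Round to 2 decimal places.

1.33

Speed ratio: V_B/V_A = (z_B/z_A)^α = (120.0/81.5)^0.243 = (1.4724)^0.243 = 1.09858
Power-density ratio: P_B/P_A = (V_B/V_A)³ = (1.09858)³ = 1.32583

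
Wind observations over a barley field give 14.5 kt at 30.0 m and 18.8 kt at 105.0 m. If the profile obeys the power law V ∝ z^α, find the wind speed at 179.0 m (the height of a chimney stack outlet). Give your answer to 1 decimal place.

21.0 kt

First find α: α = ln(V₂/V₁)/ln(z₂/z₁) = ln(18.8/14.5)/ln(105.0/30.0) = 0.25971/1.25276 = 0.2073
Extrapolate from 105.0 m to 179.0 m: V₃ = 18.8 × (179.0/105.0)^0.2073 = 18.8 × 1.1169 = 20.9983 kt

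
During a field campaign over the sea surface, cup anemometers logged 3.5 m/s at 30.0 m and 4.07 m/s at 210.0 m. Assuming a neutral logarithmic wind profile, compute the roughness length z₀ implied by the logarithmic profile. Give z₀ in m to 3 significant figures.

z₀ ≈ 0.000194 m

Log law: V(z) ∝ ln(z/z₀). With r = V₁/V₂ = 3.5/4.07 = 0.85995,
r · ln(z₂/z₀) = ln(z₁/z₀) ⇒ ln z₀ = (ln z₁ − r·ln z₂)/(1 − r)
ln z₀ = (3.40120 − 0.85995×5.34711) / 0.14005 = -8.5474
z₀ = exp(-8.5474) = 0.0001941 m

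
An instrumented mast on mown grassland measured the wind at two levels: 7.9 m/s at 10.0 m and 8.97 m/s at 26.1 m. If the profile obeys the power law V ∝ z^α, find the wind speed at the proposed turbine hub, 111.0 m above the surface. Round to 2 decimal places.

First find α: α = ln(V₂/V₁)/ln(z₂/z₁) = ln(8.97/7.9)/ln(26.1/10.0) = 0.12702/0.95935 = 0.1324
Extrapolate from 26.1 m to 111.0 m: V₃ = 8.97 × (111.0/26.1)^0.1324 = 8.97 × 1.2113 = 10.8651 m/s

10.87 m/s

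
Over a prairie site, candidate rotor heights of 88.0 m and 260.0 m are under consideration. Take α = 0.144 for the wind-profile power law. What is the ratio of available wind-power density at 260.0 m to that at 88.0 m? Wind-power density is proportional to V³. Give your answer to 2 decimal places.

1.60

Speed ratio: V_B/V_A = (z_B/z_A)^α = (260.0/88.0)^0.144 = (2.9545)^0.144 = 1.16883
Power-density ratio: P_B/P_A = (V_B/V_A)³ = (1.16883)³ = 1.59681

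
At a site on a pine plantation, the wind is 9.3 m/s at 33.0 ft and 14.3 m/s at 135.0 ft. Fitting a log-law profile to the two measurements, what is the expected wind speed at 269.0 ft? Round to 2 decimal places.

16.75 m/s

Log law: V ∝ ln(z/z₀). From the pair, with r = V₁/V₂ = 0.65035,
ln z₀ = (ln z₁ − r·ln z₂)/(1 − r) = (3.4965 − 0.65035×4.9053)/0.34965 = 0.8762 → z₀ = 2.402 ft
V₃ = V₁ · ln(z₃/z₀)/ln(z₁/z₀) = 9.3 × 4.7185/2.6203 = 16.7470 m/s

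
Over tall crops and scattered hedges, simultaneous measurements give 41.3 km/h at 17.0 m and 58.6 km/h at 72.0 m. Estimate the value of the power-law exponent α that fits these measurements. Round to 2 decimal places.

α ≈ 0.24

Power law: V₂/V₁ = (z₂/z₁)^α ⇒ α = ln(V₂/V₁) / ln(z₂/z₁)
α = ln(58.6/41.3) / ln(72.0/17.0) = ln(1.4189) / ln(4.2353)
  = 0.34987 / 1.44345 = 0.24239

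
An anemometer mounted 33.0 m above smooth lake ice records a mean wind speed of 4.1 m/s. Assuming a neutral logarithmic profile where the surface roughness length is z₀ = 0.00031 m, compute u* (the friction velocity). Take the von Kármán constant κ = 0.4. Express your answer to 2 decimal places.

Log law: V(z) = (u*/κ) · ln(z/z₀) ⇒ u* = κ · V / ln(z/z₀)
u* = 0.4 × 4.1 / ln(33.0/0.00031) = 0.4 × 4.1 / 11.5754
   = 1.6400 / 11.5754 = 0.1417 m/s

u* ≈ 0.14 m/s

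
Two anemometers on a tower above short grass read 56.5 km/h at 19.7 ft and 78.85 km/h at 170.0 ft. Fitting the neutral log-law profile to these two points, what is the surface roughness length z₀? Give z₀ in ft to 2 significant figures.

z₀ ≈ 0.085 ft

Log law: V(z) ∝ ln(z/z₀). With r = V₁/V₂ = 56.5/78.85 = 0.71655,
r · ln(z₂/z₀) = ln(z₁/z₀) ⇒ ln z₀ = (ln z₁ − r·ln z₂)/(1 − r)
ln z₀ = (2.98062 − 0.71655×5.13580) / 0.28345 = -2.4676
z₀ = exp(-2.4676) = 0.08479 ft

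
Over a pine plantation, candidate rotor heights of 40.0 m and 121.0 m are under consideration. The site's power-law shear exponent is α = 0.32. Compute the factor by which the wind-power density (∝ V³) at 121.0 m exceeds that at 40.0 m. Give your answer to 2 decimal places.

Speed ratio: V_B/V_A = (z_B/z_A)^α = (121.0/40.0)^0.32 = (3.0250)^0.32 = 1.42506
Power-density ratio: P_B/P_A = (V_B/V_A)³ = (1.42506)³ = 2.89399

2.89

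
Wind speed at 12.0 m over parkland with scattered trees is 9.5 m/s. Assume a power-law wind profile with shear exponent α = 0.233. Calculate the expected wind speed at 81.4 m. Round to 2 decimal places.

Power-law profile: V₂ = V₁ · (z₂/z₁)^α
V₂ = 9.5 × (81.4/12.0)^0.233 = 9.5 × (6.7833)^0.233
    = 9.5 × 1.5622 = 14.8405 m/s

14.84 m/s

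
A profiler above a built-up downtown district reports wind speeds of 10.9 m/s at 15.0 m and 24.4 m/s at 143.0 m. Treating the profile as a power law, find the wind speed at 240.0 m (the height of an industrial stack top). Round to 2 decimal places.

First find α: α = ln(V₂/V₁)/ln(z₂/z₁) = ln(24.4/10.9)/ln(143.0/15.0) = 0.80582/2.25479 = 0.3574
Extrapolate from 143.0 m to 240.0 m: V₃ = 24.4 × (240.0/143.0)^0.3574 = 24.4 × 1.2033 = 29.3600 m/s

29.36 m/s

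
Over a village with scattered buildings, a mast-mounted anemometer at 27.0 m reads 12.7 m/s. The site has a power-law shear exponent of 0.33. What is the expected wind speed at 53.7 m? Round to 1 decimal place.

Power-law profile: V₂ = V₁ · (z₂/z₁)^α
V₂ = 12.7 × (53.7/27.0)^0.33 = 12.7 × (1.9889)^0.33
    = 12.7 × 1.2547 = 15.9347 m/s

15.9 m/s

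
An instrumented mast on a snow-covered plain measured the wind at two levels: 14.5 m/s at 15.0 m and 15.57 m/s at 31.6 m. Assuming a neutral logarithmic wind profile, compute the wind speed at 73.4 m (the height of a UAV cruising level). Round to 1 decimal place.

16.8 m/s

Log law: V ∝ ln(z/z₀). From the pair, with r = V₁/V₂ = 0.93128,
ln z₀ = (ln z₁ − r·ln z₂)/(1 − r) = (2.7081 − 0.93128×3.4532)/0.06872 = -7.3892 → z₀ = 0.0006179 m
V₃ = V₁ · ln(z₃/z₀)/ln(z₁/z₀) = 14.5 × 11.6851/10.0972 = 16.7802 m/s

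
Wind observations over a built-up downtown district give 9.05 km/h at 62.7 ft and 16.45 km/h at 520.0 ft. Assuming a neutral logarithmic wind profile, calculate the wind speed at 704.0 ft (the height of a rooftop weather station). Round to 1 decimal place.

Log law: V ∝ ln(z/z₀). From the pair, with r = V₁/V₂ = 0.55015,
ln z₀ = (ln z₁ − r·ln z₂)/(1 − r) = (4.1384 − 0.55015×6.2538)/0.44985 = 1.5512 → z₀ = 4.717 ft
V₃ = V₁ · ln(z₃/z₀)/ln(z₁/z₀) = 9.05 × 5.0056/2.5872 = 17.5097 km/h

17.5 km/h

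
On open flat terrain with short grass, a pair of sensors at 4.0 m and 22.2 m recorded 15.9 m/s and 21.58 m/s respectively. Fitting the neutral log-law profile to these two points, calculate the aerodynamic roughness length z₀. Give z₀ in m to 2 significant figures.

z₀ ≈ 0.033 m

Log law: V(z) ∝ ln(z/z₀). With r = V₁/V₂ = 15.9/21.58 = 0.73679,
r · ln(z₂/z₀) = ln(z₁/z₀) ⇒ ln z₀ = (ln z₁ − r·ln z₂)/(1 − r)
ln z₀ = (1.38629 − 0.73679×3.10009) / 0.26321 = -3.4111
z₀ = exp(-3.4111) = 0.03300 m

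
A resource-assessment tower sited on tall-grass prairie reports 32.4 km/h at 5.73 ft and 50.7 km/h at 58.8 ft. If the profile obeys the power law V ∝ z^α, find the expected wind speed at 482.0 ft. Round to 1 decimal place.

76.0 km/h

First find α: α = ln(V₂/V₁)/ln(z₂/z₁) = ln(50.7/32.4)/ln(58.8/5.73) = 0.44777/2.32843 = 0.1923
Extrapolate from 58.8 ft to 482.0 ft: V₃ = 50.7 × (482.0/58.8)^0.1923 = 50.7 × 1.4987 = 75.9820 km/h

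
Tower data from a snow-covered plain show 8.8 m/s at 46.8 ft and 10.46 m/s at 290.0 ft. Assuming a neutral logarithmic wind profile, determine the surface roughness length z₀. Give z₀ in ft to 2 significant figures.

z₀ ≈ 0.0030 ft

Log law: V(z) ∝ ln(z/z₀). With r = V₁/V₂ = 8.8/10.46 = 0.84130,
r · ln(z₂/z₀) = ln(z₁/z₀) ⇒ ln z₀ = (ln z₁ − r·ln z₂)/(1 − r)
ln z₀ = (3.84588 − 0.84130×5.66988) / 0.15870 = -5.8235
z₀ = exp(-5.8235) = 0.002957 ft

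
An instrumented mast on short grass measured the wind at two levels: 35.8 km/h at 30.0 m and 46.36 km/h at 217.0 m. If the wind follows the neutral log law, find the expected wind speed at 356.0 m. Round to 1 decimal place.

Log law: V ∝ ln(z/z₀). From the pair, with r = V₁/V₂ = 0.77222,
ln z₀ = (ln z₁ − r·ln z₂)/(1 − r) = (3.4012 − 0.77222×5.3799)/0.22778 = -3.3069 → z₀ = 0.03663 m
V₃ = V₁ · ln(z₃/z₀)/ln(z₁/z₀) = 35.8 × 9.1818/6.7081 = 49.0019 km/h

49.0 km/h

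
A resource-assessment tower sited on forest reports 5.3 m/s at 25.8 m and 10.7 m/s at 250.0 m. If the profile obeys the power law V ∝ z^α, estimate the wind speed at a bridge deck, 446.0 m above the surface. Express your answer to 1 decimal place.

First find α: α = ln(V₂/V₁)/ln(z₂/z₁) = ln(10.7/5.3)/ln(250.0/25.8) = 0.70254/2.27109 = 0.3093
Extrapolate from 250.0 m to 446.0 m: V₃ = 10.7 × (446.0/250.0)^0.3093 = 10.7 × 1.1961 = 12.7982 m/s

12.8 m/s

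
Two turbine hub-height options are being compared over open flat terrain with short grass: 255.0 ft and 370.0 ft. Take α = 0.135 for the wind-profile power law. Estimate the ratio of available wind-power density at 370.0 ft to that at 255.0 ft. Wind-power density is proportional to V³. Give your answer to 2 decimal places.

1.16

Speed ratio: V_B/V_A = (z_B/z_A)^α = (370.0/255.0)^0.135 = (1.4510)^0.135 = 1.05154
Power-density ratio: P_B/P_A = (V_B/V_A)³ = (1.05154)³ = 1.16271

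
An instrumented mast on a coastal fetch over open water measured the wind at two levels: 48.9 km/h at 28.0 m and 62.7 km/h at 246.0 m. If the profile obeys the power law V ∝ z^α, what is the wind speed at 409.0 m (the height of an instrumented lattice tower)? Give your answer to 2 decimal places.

66.45 km/h

First find α: α = ln(V₂/V₁)/ln(z₂/z₁) = ln(62.7/48.9)/ln(246.0/28.0) = 0.24858/2.17313 = 0.1144
Extrapolate from 246.0 m to 409.0 m: V₃ = 62.7 × (409.0/246.0)^0.1144 = 62.7 × 1.0599 = 66.4544 km/h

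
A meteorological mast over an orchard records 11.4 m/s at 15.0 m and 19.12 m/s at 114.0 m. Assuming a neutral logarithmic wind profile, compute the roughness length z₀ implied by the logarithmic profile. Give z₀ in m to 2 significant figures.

Log law: V(z) ∝ ln(z/z₀). With r = V₁/V₂ = 11.4/19.12 = 0.59623,
r · ln(z₂/z₀) = ln(z₁/z₀) ⇒ ln z₀ = (ln z₁ − r·ln z₂)/(1 − r)
ln z₀ = (2.70805 − 0.59623×4.73620) / 0.40377 = -0.2869
z₀ = exp(-0.2869) = 0.7506 m

z₀ ≈ 0.75 m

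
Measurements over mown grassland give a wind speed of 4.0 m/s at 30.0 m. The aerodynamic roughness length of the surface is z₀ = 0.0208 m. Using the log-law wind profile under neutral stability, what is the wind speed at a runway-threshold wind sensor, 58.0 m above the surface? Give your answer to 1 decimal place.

4.4 m/s

Log law: V(z) ∝ ln(z/z₀), so V₂/V₁ = ln(z₂/z₀) / ln(z₁/z₀).
ln(58.0/0.0208) = 7.9332, ln(30.0/0.0208) = 7.2740
V₂ = 4.0 × 7.9332/7.2740 = 4.0 × 1.0906 = 4.3625 m/s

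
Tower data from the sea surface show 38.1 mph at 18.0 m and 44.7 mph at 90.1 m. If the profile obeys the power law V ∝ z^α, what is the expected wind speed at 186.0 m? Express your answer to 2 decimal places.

48.03 mph

First find α: α = ln(V₂/V₁)/ln(z₂/z₁) = ln(44.7/38.1)/ln(90.1/18.0) = 0.15976/1.61055 = 0.0992
Extrapolate from 90.1 m to 186.0 m: V₃ = 44.7 × (186.0/90.1)^0.0992 = 44.7 × 1.0745 = 48.0323 mph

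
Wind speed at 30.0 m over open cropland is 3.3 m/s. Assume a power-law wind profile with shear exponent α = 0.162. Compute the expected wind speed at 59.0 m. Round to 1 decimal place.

Power-law profile: V₂ = V₁ · (z₂/z₁)^α
V₂ = 3.3 × (59.0/30.0)^0.162 = 3.3 × (1.9667)^0.162
    = 3.3 × 1.1158 = 3.6821 m/s

3.7 m/s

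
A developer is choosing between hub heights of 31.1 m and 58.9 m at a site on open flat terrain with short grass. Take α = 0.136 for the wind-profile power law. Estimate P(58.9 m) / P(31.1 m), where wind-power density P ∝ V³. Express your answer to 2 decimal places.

1.30

Speed ratio: V_B/V_A = (z_B/z_A)^α = (58.9/31.1)^0.136 = (1.8939)^0.136 = 1.09074
Power-density ratio: P_B/P_A = (V_B/V_A)³ = (1.09074)³ = 1.29766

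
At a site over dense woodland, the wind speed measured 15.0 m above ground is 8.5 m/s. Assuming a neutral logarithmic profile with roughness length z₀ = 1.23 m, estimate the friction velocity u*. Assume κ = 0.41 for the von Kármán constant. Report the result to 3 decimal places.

Log law: V(z) = (u*/κ) · ln(z/z₀) ⇒ u* = κ · V / ln(z/z₀)
u* = 0.41 × 8.5 / ln(15.0/1.23) = 0.41 × 8.5 / 2.5010
   = 3.4850 / 2.5010 = 1.3934 m/s

u* ≈ 1.393 m/s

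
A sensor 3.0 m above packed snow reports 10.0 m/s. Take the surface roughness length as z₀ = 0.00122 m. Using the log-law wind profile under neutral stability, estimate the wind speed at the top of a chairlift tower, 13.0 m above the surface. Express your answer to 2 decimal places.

11.88 m/s

Log law: V(z) ∝ ln(z/z₀), so V₂/V₁ = ln(z₂/z₀) / ln(z₁/z₀).
ln(13.0/0.00122) = 9.2739, ln(3.0/0.00122) = 7.8075
V₂ = 10.0 × 9.2739/7.8075 = 10.0 × 1.1878 = 11.8781 m/s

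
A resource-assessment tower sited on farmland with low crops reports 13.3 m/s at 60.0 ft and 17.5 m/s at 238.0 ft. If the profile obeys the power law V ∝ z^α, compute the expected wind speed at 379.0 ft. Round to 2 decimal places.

19.20 m/s

First find α: α = ln(V₂/V₁)/ln(z₂/z₁) = ln(17.5/13.3)/ln(238.0/60.0) = 0.27444/1.37793 = 0.1992
Extrapolate from 238.0 ft to 379.0 ft: V₃ = 17.5 × (379.0/238.0)^0.1992 = 17.5 × 1.0971 = 19.1992 m/s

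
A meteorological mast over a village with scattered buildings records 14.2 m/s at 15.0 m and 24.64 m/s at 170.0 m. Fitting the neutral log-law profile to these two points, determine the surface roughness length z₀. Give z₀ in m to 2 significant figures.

Log law: V(z) ∝ ln(z/z₀). With r = V₁/V₂ = 14.2/24.64 = 0.57630,
r · ln(z₂/z₀) = ln(z₁/z₀) ⇒ ln z₀ = (ln z₁ − r·ln z₂)/(1 − r)
ln z₀ = (2.70805 − 0.57630×5.13580) / 0.42370 = -0.5941
z₀ = exp(-0.5941) = 0.5521 m

z₀ ≈ 0.55 m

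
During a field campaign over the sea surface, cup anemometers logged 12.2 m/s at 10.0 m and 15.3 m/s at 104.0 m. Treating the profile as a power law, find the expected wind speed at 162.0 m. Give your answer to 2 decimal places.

15.97 m/s

First find α: α = ln(V₂/V₁)/ln(z₂/z₁) = ln(15.3/12.2)/ln(104.0/10.0) = 0.22642/2.34181 = 0.0967
Extrapolate from 104.0 m to 162.0 m: V₃ = 15.3 × (162.0/104.0)^0.0967 = 15.3 × 1.0438 = 15.9699 m/s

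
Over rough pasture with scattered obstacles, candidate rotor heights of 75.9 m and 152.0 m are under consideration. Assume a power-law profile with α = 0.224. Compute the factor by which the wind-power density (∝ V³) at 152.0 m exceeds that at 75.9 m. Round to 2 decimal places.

Speed ratio: V_B/V_A = (z_B/z_A)^α = (152.0/75.9)^0.224 = (2.0026)^0.224 = 1.16831
Power-density ratio: P_B/P_A = (V_B/V_A)³ = (1.16831)³ = 1.59469

1.59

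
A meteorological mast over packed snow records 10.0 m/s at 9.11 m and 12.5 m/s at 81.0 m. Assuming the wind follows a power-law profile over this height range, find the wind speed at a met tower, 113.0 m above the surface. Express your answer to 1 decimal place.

First find α: α = ln(V₂/V₁)/ln(z₂/z₁) = ln(12.5/10.0)/ln(81.0/9.11) = 0.22314/2.18508 = 0.1021
Extrapolate from 81.0 m to 113.0 m: V₃ = 12.5 × (113.0/81.0)^0.1021 = 12.5 × 1.0346 = 12.9323 m/s

12.9 m/s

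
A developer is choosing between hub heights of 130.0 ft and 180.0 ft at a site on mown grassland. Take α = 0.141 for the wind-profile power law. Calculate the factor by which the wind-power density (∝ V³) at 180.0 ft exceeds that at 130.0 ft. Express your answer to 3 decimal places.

Speed ratio: V_B/V_A = (z_B/z_A)^α = (180.0/130.0)^0.141 = (1.3846)^0.141 = 1.04695
Power-density ratio: P_B/P_A = (V_B/V_A)³ = (1.04695)³ = 1.14758

1.148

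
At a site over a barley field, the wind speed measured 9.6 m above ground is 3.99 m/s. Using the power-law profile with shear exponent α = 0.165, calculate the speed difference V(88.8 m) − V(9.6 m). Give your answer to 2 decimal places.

Power law: V₂ = V₁ · (z₂/z₁)^α = 3.99 × (9.2500)^0.165 = 5.7595 m/s
ΔV = 5.7595 − 3.99 = 1.7695 m/s

1.77 m/s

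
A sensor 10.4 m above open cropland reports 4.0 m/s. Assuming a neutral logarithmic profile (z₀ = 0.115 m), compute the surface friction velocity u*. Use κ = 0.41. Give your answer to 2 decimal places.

Log law: V(z) = (u*/κ) · ln(z/z₀) ⇒ u* = κ · V / ln(z/z₀)
u* = 0.41 × 4.0 / ln(10.4/0.115) = 0.41 × 4.0 / 4.5046
   = 1.6400 / 4.5046 = 0.3641 m/s

u* ≈ 0.36 m/s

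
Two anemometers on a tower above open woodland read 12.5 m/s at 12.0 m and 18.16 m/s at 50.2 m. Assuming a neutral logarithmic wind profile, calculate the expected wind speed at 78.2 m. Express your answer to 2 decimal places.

19.91 m/s

Log law: V ∝ ln(z/z₀). From the pair, with r = V₁/V₂ = 0.68833,
ln z₀ = (ln z₁ − r·ln z₂)/(1 − r) = (2.4849 − 0.68833×3.9160)/0.31167 = -0.6757 → z₀ = 0.5088 m
V₃ = V₁ · ln(z₃/z₀)/ln(z₁/z₀) = 12.5 × 5.0349/3.1606 = 19.9131 m/s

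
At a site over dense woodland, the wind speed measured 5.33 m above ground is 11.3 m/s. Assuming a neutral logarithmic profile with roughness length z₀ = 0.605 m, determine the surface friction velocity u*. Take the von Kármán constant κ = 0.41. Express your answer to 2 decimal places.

Log law: V(z) = (u*/κ) · ln(z/z₀) ⇒ u* = κ · V / ln(z/z₀)
u* = 0.41 × 11.3 / ln(5.33/0.605) = 0.41 × 11.3 / 2.1759
   = 4.6330 / 2.1759 = 2.1293 m/s

u* ≈ 2.13 m/s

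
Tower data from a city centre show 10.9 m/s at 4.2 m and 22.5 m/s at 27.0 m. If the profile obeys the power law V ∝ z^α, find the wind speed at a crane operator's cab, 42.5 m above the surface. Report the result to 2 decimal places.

First find α: α = ln(V₂/V₁)/ln(z₂/z₁) = ln(22.5/10.9)/ln(27.0/4.2) = 0.72475/1.86075 = 0.3895
Extrapolate from 27.0 m to 42.5 m: V₃ = 22.5 × (42.5/27.0)^0.3895 = 22.5 × 1.1933 = 26.8487 m/s

26.85 m/s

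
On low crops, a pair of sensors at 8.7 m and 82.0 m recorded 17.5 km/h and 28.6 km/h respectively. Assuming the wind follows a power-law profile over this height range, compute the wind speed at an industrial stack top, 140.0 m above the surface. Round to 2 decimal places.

32.15 km/h

First find α: α = ln(V₂/V₁)/ln(z₂/z₁) = ln(28.6/17.5)/ln(82.0/8.7) = 0.49121/2.24340 = 0.2190
Extrapolate from 82.0 m to 140.0 m: V₃ = 28.6 × (140.0/82.0)^0.2190 = 28.6 × 1.1243 = 32.1538 km/h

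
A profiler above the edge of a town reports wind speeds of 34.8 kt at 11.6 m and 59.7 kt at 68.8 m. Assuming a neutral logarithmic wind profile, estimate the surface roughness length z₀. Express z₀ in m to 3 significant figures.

Log law: V(z) ∝ ln(z/z₀). With r = V₁/V₂ = 34.8/59.7 = 0.58291,
r · ln(z₂/z₀) = ln(z₁/z₀) ⇒ ln z₀ = (ln z₁ − r·ln z₂)/(1 − r)
ln z₀ = (2.45101 − 0.58291×4.23120) / 0.41709 = -0.0370
z₀ = exp(-0.0370) = 0.9637 m

z₀ ≈ 0.964 m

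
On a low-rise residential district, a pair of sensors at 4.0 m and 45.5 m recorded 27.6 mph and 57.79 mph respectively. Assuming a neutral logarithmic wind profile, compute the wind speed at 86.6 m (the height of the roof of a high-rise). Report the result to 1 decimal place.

65.8 mph

Log law: V ∝ ln(z/z₀). From the pair, with r = V₁/V₂ = 0.47759,
ln z₀ = (ln z₁ − r·ln z₂)/(1 − r) = (1.3863 − 0.47759×3.8177)/0.52241 = -0.8365 → z₀ = 0.4332 m
V₃ = V₁ · ln(z₃/z₀)/ln(z₁/z₀) = 27.6 × 5.2978/2.2228 = 65.7812 mph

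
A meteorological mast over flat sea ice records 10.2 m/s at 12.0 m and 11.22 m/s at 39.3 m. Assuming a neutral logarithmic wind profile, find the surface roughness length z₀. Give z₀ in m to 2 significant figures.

z₀ ≈ 0.000085 m

Log law: V(z) ∝ ln(z/z₀). With r = V₁/V₂ = 10.2/11.22 = 0.90909,
r · ln(z₂/z₀) = ln(z₁/z₀) ⇒ ln z₀ = (ln z₁ − r·ln z₂)/(1 − r)
ln z₀ = (2.48491 − 0.90909×3.67122) / 0.09091 = -9.3783
z₀ = exp(-9.3783) = 0.00008454 m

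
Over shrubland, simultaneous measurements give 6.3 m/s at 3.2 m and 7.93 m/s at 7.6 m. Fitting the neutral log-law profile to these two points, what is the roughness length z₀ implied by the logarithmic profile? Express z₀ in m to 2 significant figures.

z₀ ≈ 0.11 m

Log law: V(z) ∝ ln(z/z₀). With r = V₁/V₂ = 6.3/7.93 = 0.79445,
r · ln(z₂/z₀) = ln(z₁/z₀) ⇒ ln z₀ = (ln z₁ − r·ln z₂)/(1 − r)
ln z₀ = (1.16315 − 0.79445×2.02815) / 0.20555 = -2.1801
z₀ = exp(-2.1801) = 0.1130 m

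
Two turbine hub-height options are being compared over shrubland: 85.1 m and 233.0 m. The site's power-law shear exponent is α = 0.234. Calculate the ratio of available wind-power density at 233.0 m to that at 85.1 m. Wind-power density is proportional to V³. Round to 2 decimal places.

2.03

Speed ratio: V_B/V_A = (z_B/z_A)^α = (233.0/85.1)^0.234 = (2.7380)^0.234 = 1.26578
Power-density ratio: P_B/P_A = (V_B/V_A)³ = (1.26578)³ = 2.02803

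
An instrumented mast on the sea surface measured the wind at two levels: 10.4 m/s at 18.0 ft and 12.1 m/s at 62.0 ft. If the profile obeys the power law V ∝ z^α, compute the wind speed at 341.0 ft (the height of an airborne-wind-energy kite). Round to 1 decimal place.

First find α: α = ln(V₂/V₁)/ln(z₂/z₁) = ln(12.1/10.4)/ln(62.0/18.0) = 0.15140/1.23676 = 0.1224
Extrapolate from 62.0 ft to 341.0 ft: V₃ = 12.1 × (341.0/62.0)^0.1224 = 12.1 × 1.2321 = 14.9079 m/s

14.9 m/s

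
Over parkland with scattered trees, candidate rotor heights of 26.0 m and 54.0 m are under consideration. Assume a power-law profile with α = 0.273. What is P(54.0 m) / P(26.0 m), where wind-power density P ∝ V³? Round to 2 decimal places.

Speed ratio: V_B/V_A = (z_B/z_A)^α = (54.0/26.0)^0.273 = (2.0769)^0.273 = 1.22083
Power-density ratio: P_B/P_A = (V_B/V_A)³ = (1.22083)³ = 1.81956

1.82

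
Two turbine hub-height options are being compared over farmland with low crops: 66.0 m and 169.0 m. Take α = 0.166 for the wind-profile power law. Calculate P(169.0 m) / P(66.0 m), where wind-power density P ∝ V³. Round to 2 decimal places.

1.60

Speed ratio: V_B/V_A = (z_B/z_A)^α = (169.0/66.0)^0.166 = (2.5606)^0.166 = 1.16892
Power-density ratio: P_B/P_A = (V_B/V_A)³ = (1.16892)³ = 1.59718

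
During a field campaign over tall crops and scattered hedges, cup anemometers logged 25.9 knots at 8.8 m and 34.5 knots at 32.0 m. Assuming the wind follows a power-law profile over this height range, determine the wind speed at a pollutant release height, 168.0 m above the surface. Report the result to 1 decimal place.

First find α: α = ln(V₂/V₁)/ln(z₂/z₁) = ln(34.5/25.9)/ln(32.0/8.8) = 0.28672/1.29098 = 0.2221
Extrapolate from 32.0 m to 168.0 m: V₃ = 34.5 × (168.0/32.0)^0.2221 = 34.5 × 1.4452 = 49.8609 knots

49.9 knots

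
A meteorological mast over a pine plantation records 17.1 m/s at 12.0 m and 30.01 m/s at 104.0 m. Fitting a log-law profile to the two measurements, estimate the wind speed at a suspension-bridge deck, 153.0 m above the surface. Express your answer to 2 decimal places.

32.32 m/s

Log law: V ∝ ln(z/z₀). From the pair, with r = V₁/V₂ = 0.56981,
ln z₀ = (ln z₁ − r·ln z₂)/(1 − r) = (2.4849 − 0.56981×4.6444)/0.43019 = -0.3754 → z₀ = 0.6870 m
V₃ = V₁ · ln(z₃/z₀)/ln(z₁/z₀) = 17.1 × 5.4059/2.8604 = 32.3179 m/s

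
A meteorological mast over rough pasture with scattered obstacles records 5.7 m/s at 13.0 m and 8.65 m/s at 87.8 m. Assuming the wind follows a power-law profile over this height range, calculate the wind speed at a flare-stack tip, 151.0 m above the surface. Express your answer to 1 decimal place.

First find α: α = ln(V₂/V₁)/ln(z₂/z₁) = ln(8.65/5.7)/ln(87.8/13.0) = 0.41709/1.91011 = 0.2184
Extrapolate from 87.8 m to 151.0 m: V₃ = 8.65 × (151.0/87.8)^0.2184 = 8.65 × 1.1257 = 9.7372 m/s

9.7 m/s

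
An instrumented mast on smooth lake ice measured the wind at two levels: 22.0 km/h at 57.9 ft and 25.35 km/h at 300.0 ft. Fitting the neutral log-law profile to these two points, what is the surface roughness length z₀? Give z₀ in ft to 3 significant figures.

z₀ ≈ 0.00118 ft

Log law: V(z) ∝ ln(z/z₀). With r = V₁/V₂ = 22.0/25.35 = 0.86785,
r · ln(z₂/z₀) = ln(z₁/z₀) ⇒ ln z₀ = (ln z₁ − r·ln z₂)/(1 − r)
ln z₀ = (4.05872 − 0.86785×5.70378) / 0.13215 = -6.7447
z₀ = exp(-6.7447) = 0.001177 ft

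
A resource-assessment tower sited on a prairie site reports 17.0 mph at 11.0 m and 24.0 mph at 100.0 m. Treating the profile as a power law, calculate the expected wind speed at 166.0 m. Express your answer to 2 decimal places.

First find α: α = ln(V₂/V₁)/ln(z₂/z₁) = ln(24.0/17.0)/ln(100.0/11.0) = 0.34484/2.20727 = 0.1562
Extrapolate from 100.0 m to 166.0 m: V₃ = 24.0 × (166.0/100.0)^0.1562 = 24.0 × 1.0824 = 25.9776 mph

25.98 mph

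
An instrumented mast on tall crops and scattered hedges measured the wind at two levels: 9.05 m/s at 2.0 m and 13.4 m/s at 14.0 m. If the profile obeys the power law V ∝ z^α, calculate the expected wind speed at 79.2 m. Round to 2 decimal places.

First find α: α = ln(V₂/V₁)/ln(z₂/z₁) = ln(13.4/9.05)/ln(14.0/2.0) = 0.39249/1.94591 = 0.2017
Extrapolate from 14.0 m to 79.2 m: V₃ = 13.4 × (79.2/14.0)^0.2017 = 13.4 × 1.4184 = 19.0066 m/s

19.01 m/s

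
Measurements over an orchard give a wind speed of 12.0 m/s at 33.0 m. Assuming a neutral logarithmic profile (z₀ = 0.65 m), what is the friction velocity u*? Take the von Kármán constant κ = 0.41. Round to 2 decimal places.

u* ≈ 1.25 m/s

Log law: V(z) = (u*/κ) · ln(z/z₀) ⇒ u* = κ · V / ln(z/z₀)
u* = 0.41 × 12.0 / ln(33.0/0.65) = 0.41 × 12.0 / 3.9273
   = 4.9200 / 3.9273 = 1.2528 m/s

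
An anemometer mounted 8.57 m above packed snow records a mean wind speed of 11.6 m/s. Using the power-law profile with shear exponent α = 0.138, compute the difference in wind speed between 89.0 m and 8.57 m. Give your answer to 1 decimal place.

4.4 m/s

Power law: V₂ = V₁ · (z₂/z₁)^α = 11.6 × (10.3851)^0.138 = 16.0222 m/s
ΔV = 16.0222 − 11.6 = 4.4222 m/s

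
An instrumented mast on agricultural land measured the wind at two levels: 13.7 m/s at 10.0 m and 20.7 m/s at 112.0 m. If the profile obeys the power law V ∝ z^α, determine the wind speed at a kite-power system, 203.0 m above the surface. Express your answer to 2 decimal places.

22.91 m/s

First find α: α = ln(V₂/V₁)/ln(z₂/z₁) = ln(20.7/13.7)/ln(112.0/10.0) = 0.41274/2.41591 = 0.1708
Extrapolate from 112.0 m to 203.0 m: V₃ = 20.7 × (203.0/112.0)^0.1708 = 20.7 × 1.1069 = 22.9137 m/s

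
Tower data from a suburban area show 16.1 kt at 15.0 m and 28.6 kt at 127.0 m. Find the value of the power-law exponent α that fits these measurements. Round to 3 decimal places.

Power law: V₂/V₁ = (z₂/z₁)^α ⇒ α = ln(V₂/V₁) / ln(z₂/z₁)
α = ln(28.6/16.1) / ln(127.0/15.0) = ln(1.7764) / ln(8.4667)
  = 0.57459 / 2.13614 = 0.26898

α ≈ 0.269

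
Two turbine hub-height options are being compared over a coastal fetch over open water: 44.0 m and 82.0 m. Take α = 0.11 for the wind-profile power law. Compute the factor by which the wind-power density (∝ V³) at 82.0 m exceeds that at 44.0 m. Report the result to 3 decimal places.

1.228

Speed ratio: V_B/V_A = (z_B/z_A)^α = (82.0/44.0)^0.11 = (1.8636)^0.11 = 1.07088
Power-density ratio: P_B/P_A = (V_B/V_A)³ = (1.07088)³ = 1.22806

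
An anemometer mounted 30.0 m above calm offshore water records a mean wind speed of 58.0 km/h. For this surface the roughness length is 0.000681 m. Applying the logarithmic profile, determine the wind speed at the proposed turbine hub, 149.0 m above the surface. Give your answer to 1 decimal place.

66.7 km/h

Log law: V(z) ∝ ln(z/z₀), so V₂/V₁ = ln(z₂/z₀) / ln(z₁/z₀).
ln(149.0/0.000681) = 12.2959, ln(30.0/0.000681) = 10.6931
V₂ = 58.0 × 12.2959/10.6931 = 58.0 × 1.1499 = 66.6934 km/h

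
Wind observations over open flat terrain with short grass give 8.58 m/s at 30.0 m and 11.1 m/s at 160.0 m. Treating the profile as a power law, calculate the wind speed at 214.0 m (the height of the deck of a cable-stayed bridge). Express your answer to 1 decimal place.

11.6 m/s

First find α: α = ln(V₂/V₁)/ln(z₂/z₁) = ln(11.1/8.58)/ln(160.0/30.0) = 0.25751/1.67398 = 0.1538
Extrapolate from 160.0 m to 214.0 m: V₃ = 11.1 × (214.0/160.0)^0.1538 = 11.1 × 1.0458 = 11.6078 m/s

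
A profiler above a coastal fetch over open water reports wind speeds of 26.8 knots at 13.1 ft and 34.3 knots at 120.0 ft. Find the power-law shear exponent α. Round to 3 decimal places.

Power law: V₂/V₁ = (z₂/z₁)^α ⇒ α = ln(V₂/V₁) / ln(z₂/z₁)
α = ln(34.3/26.8) / ln(120.0/13.1) = ln(1.2799) / ln(9.1603)
  = 0.24674 / 2.21488 = 0.11140

α ≈ 0.111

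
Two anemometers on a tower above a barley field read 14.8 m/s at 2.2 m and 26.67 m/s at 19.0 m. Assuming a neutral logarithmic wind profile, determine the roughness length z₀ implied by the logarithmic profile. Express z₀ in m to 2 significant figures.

z₀ ≈ 0.15 m

Log law: V(z) ∝ ln(z/z₀). With r = V₁/V₂ = 14.8/26.67 = 0.55493,
r · ln(z₂/z₀) = ln(z₁/z₀) ⇒ ln z₀ = (ln z₁ − r·ln z₂)/(1 − r)
ln z₀ = (0.78846 − 0.55493×2.94444) / 0.44507 = -1.8997
z₀ = exp(-1.8997) = 0.1496 m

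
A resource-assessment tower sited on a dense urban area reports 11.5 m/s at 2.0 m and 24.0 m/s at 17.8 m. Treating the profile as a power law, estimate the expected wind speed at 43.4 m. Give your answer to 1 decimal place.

32.4 m/s

First find α: α = ln(V₂/V₁)/ln(z₂/z₁) = ln(24.0/11.5)/ln(17.8/2.0) = 0.73571/2.18605 = 0.3365
Extrapolate from 17.8 m to 43.4 m: V₃ = 24.0 × (43.4/17.8)^0.3365 = 24.0 × 1.3498 = 32.3950 m/s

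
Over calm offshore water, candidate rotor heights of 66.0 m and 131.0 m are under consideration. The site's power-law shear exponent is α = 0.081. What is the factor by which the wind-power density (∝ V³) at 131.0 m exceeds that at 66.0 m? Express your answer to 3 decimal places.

1.181

Speed ratio: V_B/V_A = (z_B/z_A)^α = (131.0/66.0)^0.081 = (1.9848)^0.081 = 1.05710
Power-density ratio: P_B/P_A = (V_B/V_A)³ = (1.05710)³ = 1.18127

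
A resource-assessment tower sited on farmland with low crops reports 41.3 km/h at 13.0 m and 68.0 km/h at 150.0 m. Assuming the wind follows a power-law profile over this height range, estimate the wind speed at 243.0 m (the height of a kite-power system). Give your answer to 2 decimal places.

First find α: α = ln(V₂/V₁)/ln(z₂/z₁) = ln(68.0/41.3)/ln(150.0/13.0) = 0.49865/2.44569 = 0.2039
Extrapolate from 150.0 m to 243.0 m: V₃ = 68.0 × (243.0/150.0)^0.2039 = 68.0 × 1.1034 = 75.0285 km/h

75.03 km/h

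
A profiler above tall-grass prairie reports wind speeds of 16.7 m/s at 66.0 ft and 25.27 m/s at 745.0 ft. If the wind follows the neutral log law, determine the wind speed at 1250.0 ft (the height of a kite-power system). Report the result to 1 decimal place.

27.1 m/s

Log law: V ∝ ln(z/z₀). From the pair, with r = V₁/V₂ = 0.66086,
ln z₀ = (ln z₁ − r·ln z₂)/(1 − r) = (4.1897 − 0.66086×6.6134)/0.33914 = -0.5334 → z₀ = 0.5866 ft
V₃ = V₁ · ln(z₃/z₀)/ln(z₁/z₀) = 16.7 × 7.6643/4.7230 = 27.0999 m/s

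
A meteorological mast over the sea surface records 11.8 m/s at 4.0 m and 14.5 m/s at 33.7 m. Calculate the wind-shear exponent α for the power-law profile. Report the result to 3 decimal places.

α ≈ 0.097

Power law: V₂/V₁ = (z₂/z₁)^α ⇒ α = ln(V₂/V₁) / ln(z₂/z₁)
α = ln(14.5/11.8) / ln(33.7/4.0) = ln(1.2288) / ln(8.4250)
  = 0.20605 / 2.13120 = 0.09668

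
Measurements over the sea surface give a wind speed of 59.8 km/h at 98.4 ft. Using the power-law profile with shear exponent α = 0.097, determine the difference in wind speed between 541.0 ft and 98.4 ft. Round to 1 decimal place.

10.8 km/h

Power law: V₂ = V₁ · (z₂/z₁)^α = 59.8 × (5.4980)^0.097 = 70.5506 km/h
ΔV = 70.5506 − 59.8 = 10.7506 km/h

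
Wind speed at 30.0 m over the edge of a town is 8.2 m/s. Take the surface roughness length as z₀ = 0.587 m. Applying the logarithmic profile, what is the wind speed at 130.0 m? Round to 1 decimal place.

11.3 m/s

Log law: V(z) ∝ ln(z/z₀), so V₂/V₁ = ln(z₂/z₀) / ln(z₁/z₀).
ln(130.0/0.587) = 5.4003, ln(30.0/0.587) = 3.9339
V₂ = 8.2 × 5.4003/3.9339 = 8.2 × 1.3727 = 11.2565 m/s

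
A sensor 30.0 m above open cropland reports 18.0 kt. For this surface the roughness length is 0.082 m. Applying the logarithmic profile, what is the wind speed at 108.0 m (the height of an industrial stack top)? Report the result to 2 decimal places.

Log law: V(z) ∝ ln(z/z₀), so V₂/V₁ = ln(z₂/z₀) / ln(z₁/z₀).
ln(108.0/0.082) = 7.1832, ln(30.0/0.082) = 5.9022
V₂ = 18.0 × 7.1832/5.9022 = 18.0 × 1.2170 = 21.9065 kt

21.91 kt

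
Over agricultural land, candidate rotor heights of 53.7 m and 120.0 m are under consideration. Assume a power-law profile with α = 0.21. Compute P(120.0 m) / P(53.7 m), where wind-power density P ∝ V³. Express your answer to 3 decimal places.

1.660

Speed ratio: V_B/V_A = (z_B/z_A)^α = (120.0/53.7)^0.21 = (2.2346)^0.21 = 1.18395
Power-density ratio: P_B/P_A = (V_B/V_A)³ = (1.18395)³ = 1.65959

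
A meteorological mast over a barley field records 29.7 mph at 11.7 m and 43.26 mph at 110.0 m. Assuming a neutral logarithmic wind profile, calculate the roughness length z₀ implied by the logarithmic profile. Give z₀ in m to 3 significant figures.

z₀ ≈ 0.0864 m

Log law: V(z) ∝ ln(z/z₀). With r = V₁/V₂ = 29.7/43.26 = 0.68655,
r · ln(z₂/z₀) = ln(z₁/z₀) ⇒ ln z₀ = (ln z₁ − r·ln z₂)/(1 − r)
ln z₀ = (2.45959 − 0.68655×4.70048) / 0.31345 = -2.4486
z₀ = exp(-2.4486) = 0.08642 m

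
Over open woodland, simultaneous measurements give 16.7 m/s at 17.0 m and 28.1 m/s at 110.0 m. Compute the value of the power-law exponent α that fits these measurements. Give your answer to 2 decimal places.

α ≈ 0.28

Power law: V₂/V₁ = (z₂/z₁)^α ⇒ α = ln(V₂/V₁) / ln(z₂/z₁)
α = ln(28.1/16.7) / ln(110.0/17.0) = ln(1.6826) / ln(6.4706)
  = 0.52036 / 1.86727 = 0.27868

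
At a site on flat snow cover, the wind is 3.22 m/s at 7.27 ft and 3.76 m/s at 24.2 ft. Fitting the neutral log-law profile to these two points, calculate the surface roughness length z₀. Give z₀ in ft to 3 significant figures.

z₀ ≈ 0.00559 ft

Log law: V(z) ∝ ln(z/z₀). With r = V₁/V₂ = 3.22/3.76 = 0.85638,
r · ln(z₂/z₀) = ln(z₁/z₀) ⇒ ln z₀ = (ln z₁ − r·ln z₂)/(1 − r)
ln z₀ = (1.98376 − 0.85638×3.18635) / 0.14362 = -5.1873
z₀ = exp(-5.1873) = 0.005587 ft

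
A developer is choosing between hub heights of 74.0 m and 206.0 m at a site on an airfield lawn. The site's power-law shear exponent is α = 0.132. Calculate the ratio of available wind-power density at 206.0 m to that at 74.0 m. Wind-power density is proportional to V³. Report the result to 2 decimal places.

Speed ratio: V_B/V_A = (z_B/z_A)^α = (206.0/74.0)^0.132 = (2.7838)^0.132 = 1.14470
Power-density ratio: P_B/P_A = (V_B/V_A)³ = (1.14470)³ = 1.49995

1.50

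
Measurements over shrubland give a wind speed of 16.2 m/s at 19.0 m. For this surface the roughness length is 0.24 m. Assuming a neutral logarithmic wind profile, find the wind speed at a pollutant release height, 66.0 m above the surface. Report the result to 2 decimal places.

Log law: V(z) ∝ ln(z/z₀), so V₂/V₁ = ln(z₂/z₀) / ln(z₁/z₀).
ln(66.0/0.24) = 5.6168, ln(19.0/0.24) = 4.3716
V₂ = 16.2 × 5.6168/4.3716 = 16.2 × 1.2848 = 20.8145 m/s

20.81 m/s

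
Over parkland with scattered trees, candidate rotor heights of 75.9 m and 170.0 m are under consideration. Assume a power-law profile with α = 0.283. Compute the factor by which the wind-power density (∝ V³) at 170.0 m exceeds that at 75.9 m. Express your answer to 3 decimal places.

Speed ratio: V_B/V_A = (z_B/z_A)^α = (170.0/75.9)^0.283 = (2.2398)^0.283 = 1.25634
Power-density ratio: P_B/P_A = (V_B/V_A)³ = (1.25634)³ = 1.98301

1.983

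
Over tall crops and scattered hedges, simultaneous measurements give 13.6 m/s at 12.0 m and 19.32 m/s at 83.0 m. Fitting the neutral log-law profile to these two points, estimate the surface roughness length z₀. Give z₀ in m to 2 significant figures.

z₀ ≈ 0.12 m

Log law: V(z) ∝ ln(z/z₀). With r = V₁/V₂ = 13.6/19.32 = 0.70393,
r · ln(z₂/z₀) = ln(z₁/z₀) ⇒ ln z₀ = (ln z₁ − r·ln z₂)/(1 − r)
ln z₀ = (2.48491 − 0.70393×4.41884) / 0.29607 = -2.1133
z₀ = exp(-2.1133) = 0.1208 m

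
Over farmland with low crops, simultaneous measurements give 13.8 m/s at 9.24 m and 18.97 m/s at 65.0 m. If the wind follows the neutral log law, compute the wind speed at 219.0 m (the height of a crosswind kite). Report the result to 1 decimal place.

22.2 m/s

Log law: V ∝ ln(z/z₀). From the pair, with r = V₁/V₂ = 0.72746,
ln z₀ = (ln z₁ − r·ln z₂)/(1 − r) = (2.2235 − 0.72746×4.1744)/0.27254 = -2.9837 → z₀ = 0.05060 m
V₃ = V₁ · ln(z₃/z₀)/ln(z₁/z₀) = 13.8 × 8.3728/5.2073 = 22.1891 m/s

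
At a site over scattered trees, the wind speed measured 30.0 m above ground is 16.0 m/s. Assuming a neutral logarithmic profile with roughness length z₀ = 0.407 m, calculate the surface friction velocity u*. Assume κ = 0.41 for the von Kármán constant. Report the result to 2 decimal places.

Log law: V(z) = (u*/κ) · ln(z/z₀) ⇒ u* = κ · V / ln(z/z₀)
u* = 0.41 × 16.0 / ln(30.0/0.407) = 0.41 × 16.0 / 4.3001
   = 6.5600 / 4.3001 = 1.5255 m/s

u* ≈ 1.53 m/s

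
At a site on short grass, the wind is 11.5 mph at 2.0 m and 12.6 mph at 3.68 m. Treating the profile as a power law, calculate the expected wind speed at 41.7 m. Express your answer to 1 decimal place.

First find α: α = ln(V₂/V₁)/ln(z₂/z₁) = ln(12.6/11.5)/ln(3.68/2.0) = 0.09135/0.60977 = 0.1498
Extrapolate from 3.68 m to 41.7 m: V₃ = 12.6 × (41.7/3.68)^0.1498 = 12.6 × 1.4386 = 18.1265 mph

18.1 mph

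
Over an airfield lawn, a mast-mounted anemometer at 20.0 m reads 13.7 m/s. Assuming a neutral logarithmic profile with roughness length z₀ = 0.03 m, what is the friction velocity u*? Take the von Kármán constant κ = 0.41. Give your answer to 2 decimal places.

Log law: V(z) = (u*/κ) · ln(z/z₀) ⇒ u* = κ · V / ln(z/z₀)
u* = 0.41 × 13.7 / ln(20.0/0.03) = 0.41 × 13.7 / 6.5023
   = 5.6170 / 6.5023 = 0.8638 m/s

u* ≈ 0.86 m/s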